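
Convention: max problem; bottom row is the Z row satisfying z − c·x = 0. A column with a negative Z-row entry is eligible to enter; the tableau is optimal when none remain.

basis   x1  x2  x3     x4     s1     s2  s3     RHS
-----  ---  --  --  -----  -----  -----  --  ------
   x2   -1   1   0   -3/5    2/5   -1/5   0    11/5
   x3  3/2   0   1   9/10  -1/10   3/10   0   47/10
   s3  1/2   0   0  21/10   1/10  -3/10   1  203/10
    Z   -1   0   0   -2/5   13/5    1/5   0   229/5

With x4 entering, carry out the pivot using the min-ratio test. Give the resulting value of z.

Ratio test on column x4 — row 1: entry -3/5 ≤ 0; row 2: (47/10)/(9/10) = 47/9; row 3: (203/10)/(21/10) = 29/3. Minimum is 47/9 at row 2 (x3 leaves); pivot element 9/10.
Pivot on row 2; the Z-row RHS becomes 229/5 − (-2/5)·(47/9) = 431/9.

431/9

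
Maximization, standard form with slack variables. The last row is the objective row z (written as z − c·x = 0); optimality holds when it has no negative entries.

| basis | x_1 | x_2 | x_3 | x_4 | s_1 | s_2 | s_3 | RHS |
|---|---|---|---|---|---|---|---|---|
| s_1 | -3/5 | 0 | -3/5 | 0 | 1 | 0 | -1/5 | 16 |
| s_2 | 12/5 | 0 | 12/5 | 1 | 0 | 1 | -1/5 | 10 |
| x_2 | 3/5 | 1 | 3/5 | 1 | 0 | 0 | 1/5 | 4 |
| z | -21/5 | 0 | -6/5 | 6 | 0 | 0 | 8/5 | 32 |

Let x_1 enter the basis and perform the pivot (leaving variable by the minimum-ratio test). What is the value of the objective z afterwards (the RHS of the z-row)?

99/2

Ratio test on column x_1 — row 1: entry -3/5 ≤ 0; row 2: 10/(12/5) = 25/6; row 3: 4/(3/5) = 20/3. Minimum is 25/6 at row 2 (s_2 leaves); pivot element 12/5.
Pivot on row 2; the z-row RHS becomes 32 − (-21/5)·(25/6) = 99/2.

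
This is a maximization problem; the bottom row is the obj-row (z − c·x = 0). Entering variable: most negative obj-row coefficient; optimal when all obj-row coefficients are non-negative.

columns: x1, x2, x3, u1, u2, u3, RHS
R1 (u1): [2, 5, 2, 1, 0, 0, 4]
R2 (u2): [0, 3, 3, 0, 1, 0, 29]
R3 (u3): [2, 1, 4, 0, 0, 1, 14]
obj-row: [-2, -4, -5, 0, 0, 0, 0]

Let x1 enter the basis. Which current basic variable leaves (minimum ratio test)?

u1

Column x1 entries and ratios — u1: 4/2 = 2; u2: 0 ≤ 0, skip; u3: 14/2 = 7.
Smallest ratio is 2 in the row of u1, so u1 leaves.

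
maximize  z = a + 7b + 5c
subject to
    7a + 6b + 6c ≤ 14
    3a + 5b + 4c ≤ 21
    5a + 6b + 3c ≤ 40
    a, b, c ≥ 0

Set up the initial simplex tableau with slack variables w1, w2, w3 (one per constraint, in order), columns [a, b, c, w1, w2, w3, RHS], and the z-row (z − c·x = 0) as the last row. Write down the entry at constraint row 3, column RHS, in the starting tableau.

The RHS of constraint 3 is b_3 = 40.

40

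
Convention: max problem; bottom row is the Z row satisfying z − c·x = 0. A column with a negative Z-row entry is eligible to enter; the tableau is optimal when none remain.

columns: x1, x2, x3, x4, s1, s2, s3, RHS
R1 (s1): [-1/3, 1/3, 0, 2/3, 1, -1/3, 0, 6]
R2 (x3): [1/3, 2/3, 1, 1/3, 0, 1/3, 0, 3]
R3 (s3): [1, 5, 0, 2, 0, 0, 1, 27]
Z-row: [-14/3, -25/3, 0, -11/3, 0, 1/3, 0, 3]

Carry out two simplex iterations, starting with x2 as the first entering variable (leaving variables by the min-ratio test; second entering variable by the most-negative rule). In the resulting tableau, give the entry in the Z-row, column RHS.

45

Ratio test on column x2 — row 1: 6/(1/3) = 18; row 2: 3/(2/3) = 9/2; row 3: 27/5 = 27/5. Minimum is 9/2 at row 2 (x3 leaves); pivot element 2/3.
Divide row 2 by 2/3; eliminate column x2 from the other rows.
Second iteration: most negative Z-row entry is -1/2 in column x1, so x1 enters.
Ratio test on column x1 — row 1: entry -1/2 ≤ 0; row 2: (9/2)/(1/2) = 9; row 3: entry -3/2 ≤ 0. Minimum is 9 at row 2 (x2 leaves); pivot element 1/2.
Divide row 2 by 1/2; eliminate column x1 from the other rows.
After both pivots, the entry at the Z-row, column RHS is 45.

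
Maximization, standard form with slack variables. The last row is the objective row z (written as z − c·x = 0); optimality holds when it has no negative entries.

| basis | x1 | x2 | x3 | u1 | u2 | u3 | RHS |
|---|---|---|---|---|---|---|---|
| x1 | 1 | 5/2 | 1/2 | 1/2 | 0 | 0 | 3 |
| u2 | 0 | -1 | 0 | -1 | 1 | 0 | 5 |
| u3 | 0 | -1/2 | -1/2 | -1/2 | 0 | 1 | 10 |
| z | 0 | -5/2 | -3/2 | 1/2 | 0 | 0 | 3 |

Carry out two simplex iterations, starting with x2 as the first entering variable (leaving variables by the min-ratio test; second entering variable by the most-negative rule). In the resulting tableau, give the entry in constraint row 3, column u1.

0

Ratio test on column x2 — row 1: 3/(5/2) = 6/5; row 2: entry -1 ≤ 0; row 3: entry -1/2 ≤ 0. Minimum is 6/5 at row 1 (x1 leaves); pivot element 5/2.
Divide row 1 by 5/2; eliminate column x2 from the other rows.
Second iteration: most negative z-row entry is -1 in column x3, so x3 enters.
Ratio test on column x3 — row 1: (6/5)/(1/5) = 6; row 2: (31/5)/(1/5) = 31; row 3: entry -2/5 ≤ 0. Minimum is 6 at row 1 (x2 leaves); pivot element 1/5.
Divide row 1 by 1/5; eliminate column x3 from the other rows.
After both pivots, the entry at constraint row 3, column u1 is 0.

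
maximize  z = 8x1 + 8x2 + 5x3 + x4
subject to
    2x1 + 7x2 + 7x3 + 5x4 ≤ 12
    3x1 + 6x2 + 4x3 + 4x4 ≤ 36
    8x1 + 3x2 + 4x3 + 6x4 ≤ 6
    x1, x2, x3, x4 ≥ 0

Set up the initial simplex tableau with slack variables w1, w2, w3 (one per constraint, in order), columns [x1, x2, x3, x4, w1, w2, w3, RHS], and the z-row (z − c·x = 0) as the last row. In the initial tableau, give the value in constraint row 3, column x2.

Constraint 3 has coefficient 3 on x2.

3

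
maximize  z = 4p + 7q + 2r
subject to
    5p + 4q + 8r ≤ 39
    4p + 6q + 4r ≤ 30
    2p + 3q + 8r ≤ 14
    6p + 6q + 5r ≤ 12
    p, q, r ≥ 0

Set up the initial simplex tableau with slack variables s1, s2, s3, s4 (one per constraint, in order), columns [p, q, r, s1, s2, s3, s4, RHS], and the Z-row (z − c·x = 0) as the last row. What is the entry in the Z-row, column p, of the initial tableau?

The Z-row carries the negated objective coefficients: the p entry is -4.

-4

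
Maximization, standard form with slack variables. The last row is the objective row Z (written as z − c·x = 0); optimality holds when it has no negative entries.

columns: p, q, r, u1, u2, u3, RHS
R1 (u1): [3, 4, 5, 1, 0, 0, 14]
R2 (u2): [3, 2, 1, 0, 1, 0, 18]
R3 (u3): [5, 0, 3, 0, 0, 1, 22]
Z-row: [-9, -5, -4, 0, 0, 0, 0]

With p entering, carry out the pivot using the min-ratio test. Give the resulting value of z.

198/5

Ratio test on column p — row 1: 14/3 = 14/3; row 2: 18/3 = 6; row 3: 22/5 = 22/5. Minimum is 22/5 at row 3 (u3 leaves); pivot element 5.
Pivot on row 3; the Z-row RHS becomes 0 − (-9)·(22/5) = 198/5.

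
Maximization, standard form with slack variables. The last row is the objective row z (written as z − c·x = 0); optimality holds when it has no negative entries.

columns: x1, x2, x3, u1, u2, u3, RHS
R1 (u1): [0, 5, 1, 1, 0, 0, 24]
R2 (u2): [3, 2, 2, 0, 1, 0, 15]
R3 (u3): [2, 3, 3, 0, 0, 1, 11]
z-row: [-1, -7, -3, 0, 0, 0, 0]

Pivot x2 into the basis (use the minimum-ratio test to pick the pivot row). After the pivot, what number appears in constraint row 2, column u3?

-2/3

Ratio test on column x2 — row 1: 24/5 = 24/5; row 2: 15/2 = 15/2; row 3: 11/3 = 11/3. Minimum is 11/3 at row 3 (u3 leaves); pivot element 3.
Divide row 3 by 3; eliminate column x2 from the other rows.
Row 2 update in column u3: 0 − 2·(1/3) = -2/3.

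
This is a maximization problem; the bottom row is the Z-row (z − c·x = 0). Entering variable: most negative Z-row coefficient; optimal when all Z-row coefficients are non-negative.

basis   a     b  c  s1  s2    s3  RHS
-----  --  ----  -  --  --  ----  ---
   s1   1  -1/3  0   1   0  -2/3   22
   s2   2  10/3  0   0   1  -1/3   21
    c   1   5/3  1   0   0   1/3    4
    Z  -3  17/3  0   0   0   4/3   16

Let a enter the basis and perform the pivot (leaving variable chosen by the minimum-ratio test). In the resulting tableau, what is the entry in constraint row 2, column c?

-2

Ratio test on column a — row 1: 22/1 = 22; row 2: 21/2 = 21/2; row 3: 4/1 = 4. Minimum is 4 at row 3 (c leaves); pivot element 1.
Divide row 3 by 1; eliminate column a from the other rows.
Row 2 update in column c: 0 − 2·1 = -2.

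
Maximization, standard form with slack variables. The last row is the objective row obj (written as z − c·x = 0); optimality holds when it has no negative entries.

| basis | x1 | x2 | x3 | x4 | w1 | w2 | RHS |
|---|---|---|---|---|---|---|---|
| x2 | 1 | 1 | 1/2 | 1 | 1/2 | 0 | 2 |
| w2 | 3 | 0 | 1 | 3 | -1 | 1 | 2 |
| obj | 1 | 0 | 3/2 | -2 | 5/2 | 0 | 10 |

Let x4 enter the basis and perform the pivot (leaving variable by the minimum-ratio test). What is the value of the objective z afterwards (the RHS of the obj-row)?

Ratio test on column x4 — row 1: 2/1 = 2; row 2: 2/3 = 2/3. Minimum is 2/3 at row 2 (w2 leaves); pivot element 3.
Pivot on row 2; the obj-row RHS becomes 10 − (-2)·(2/3) = 34/3.

34/3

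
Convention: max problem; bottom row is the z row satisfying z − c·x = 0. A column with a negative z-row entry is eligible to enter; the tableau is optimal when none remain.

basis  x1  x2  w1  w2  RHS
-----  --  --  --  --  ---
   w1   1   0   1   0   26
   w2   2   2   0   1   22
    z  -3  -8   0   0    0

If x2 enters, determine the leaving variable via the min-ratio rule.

w2

Column x2 entries and ratios — w1: 0 ≤ 0, skip; w2: 22/2 = 11.
Smallest ratio is 11 in the row of w2, so w2 leaves.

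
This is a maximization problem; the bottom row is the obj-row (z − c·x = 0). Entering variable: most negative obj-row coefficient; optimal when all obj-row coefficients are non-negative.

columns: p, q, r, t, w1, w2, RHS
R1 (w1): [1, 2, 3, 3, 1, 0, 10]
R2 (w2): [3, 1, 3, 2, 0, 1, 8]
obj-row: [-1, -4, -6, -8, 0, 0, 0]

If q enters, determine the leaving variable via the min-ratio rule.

Column q entries and ratios — w1: 10/2 = 5; w2: 8/1 = 8.
Smallest ratio is 5 in the row of w1, so w1 leaves.

w1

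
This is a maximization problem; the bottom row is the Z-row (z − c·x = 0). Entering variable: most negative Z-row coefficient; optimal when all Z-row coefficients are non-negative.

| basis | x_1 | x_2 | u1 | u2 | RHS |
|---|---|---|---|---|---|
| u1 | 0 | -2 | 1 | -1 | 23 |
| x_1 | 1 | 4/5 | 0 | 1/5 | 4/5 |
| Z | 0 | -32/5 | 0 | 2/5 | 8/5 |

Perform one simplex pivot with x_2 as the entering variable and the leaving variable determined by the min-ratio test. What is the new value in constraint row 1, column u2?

-1/2

Ratio test on column x_2 — row 1: entry -2 ≤ 0; row 2: (4/5)/(4/5) = 1. Minimum is 1 at row 2 (x_1 leaves); pivot element 4/5.
Divide row 2 by 4/5; eliminate column x_2 from the other rows.
Row 1 update in column u2: -1 − (-2)·(1/4) = -1/2.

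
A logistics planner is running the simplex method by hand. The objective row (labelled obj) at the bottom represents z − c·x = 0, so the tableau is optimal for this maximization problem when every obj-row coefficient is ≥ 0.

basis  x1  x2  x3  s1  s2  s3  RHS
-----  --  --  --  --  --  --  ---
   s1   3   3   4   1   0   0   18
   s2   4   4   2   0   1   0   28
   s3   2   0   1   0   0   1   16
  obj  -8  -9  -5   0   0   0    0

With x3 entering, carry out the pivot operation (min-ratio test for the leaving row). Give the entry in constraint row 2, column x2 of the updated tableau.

Ratio test on column x3 — row 1: 18/4 = 9/2; row 2: 28/2 = 14; row 3: 16/1 = 16. Minimum is 9/2 at row 1 (s1 leaves); pivot element 4.
Divide row 1 by 4; eliminate column x3 from the other rows.
Row 2 update in column x2: 4 − 2·(3/4) = 5/2.

5/2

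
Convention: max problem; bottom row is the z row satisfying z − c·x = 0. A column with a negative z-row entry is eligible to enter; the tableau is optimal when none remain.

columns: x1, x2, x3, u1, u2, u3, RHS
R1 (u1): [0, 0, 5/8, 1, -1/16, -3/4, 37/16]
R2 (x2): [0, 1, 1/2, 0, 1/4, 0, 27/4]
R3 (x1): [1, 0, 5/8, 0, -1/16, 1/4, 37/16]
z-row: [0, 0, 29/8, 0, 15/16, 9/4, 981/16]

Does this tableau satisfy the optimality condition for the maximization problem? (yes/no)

yes

Every z-row coefficient is ≥ 0, so the tableau is optimal.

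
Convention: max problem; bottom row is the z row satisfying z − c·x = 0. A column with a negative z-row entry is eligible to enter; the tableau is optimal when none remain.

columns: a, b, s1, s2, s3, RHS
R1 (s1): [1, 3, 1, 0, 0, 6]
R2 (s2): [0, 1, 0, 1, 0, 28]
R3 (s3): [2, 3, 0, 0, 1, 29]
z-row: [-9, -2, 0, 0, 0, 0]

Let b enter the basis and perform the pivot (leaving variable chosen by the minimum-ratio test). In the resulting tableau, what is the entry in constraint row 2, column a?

-1/3

Ratio test on column b — row 1: 6/3 = 2; row 2: 28/1 = 28; row 3: 29/3 = 29/3. Minimum is 2 at row 1 (s1 leaves); pivot element 3.
Divide row 1 by 3; eliminate column b from the other rows.
Row 2 update in column a: 0 − 1·(1/3) = -1/3.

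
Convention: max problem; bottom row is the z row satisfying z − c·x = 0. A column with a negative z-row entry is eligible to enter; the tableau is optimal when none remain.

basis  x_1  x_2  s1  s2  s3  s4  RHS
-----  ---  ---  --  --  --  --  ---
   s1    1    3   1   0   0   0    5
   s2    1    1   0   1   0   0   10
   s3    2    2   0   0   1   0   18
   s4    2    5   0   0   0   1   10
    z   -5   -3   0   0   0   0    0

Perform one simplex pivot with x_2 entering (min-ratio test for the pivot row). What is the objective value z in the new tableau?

5

Ratio test on column x_2 — row 1: 5/3 = 5/3; row 2: 10/1 = 10; row 3: 18/2 = 9; row 4: 10/5 = 2. Minimum is 5/3 at row 1 (s1 leaves); pivot element 3.
Pivot on row 1; the z-row RHS becomes 0 − (-3)·(5/3) = 5.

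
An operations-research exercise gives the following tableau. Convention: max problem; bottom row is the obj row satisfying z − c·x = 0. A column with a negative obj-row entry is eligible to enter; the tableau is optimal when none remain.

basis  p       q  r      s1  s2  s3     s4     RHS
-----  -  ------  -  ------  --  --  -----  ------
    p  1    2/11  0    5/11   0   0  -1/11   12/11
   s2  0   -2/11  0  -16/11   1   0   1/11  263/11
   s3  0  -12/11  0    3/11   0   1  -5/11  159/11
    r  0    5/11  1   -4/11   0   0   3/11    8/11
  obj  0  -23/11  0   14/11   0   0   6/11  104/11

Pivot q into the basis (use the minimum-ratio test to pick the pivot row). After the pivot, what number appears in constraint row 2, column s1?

Ratio test on column q — row 1: (12/11)/(2/11) = 6; row 2: entry -2/11 ≤ 0; row 3: entry -12/11 ≤ 0; row 4: (8/11)/(5/11) = 8/5. Minimum is 8/5 at row 4 (r leaves); pivot element 5/11.
Divide row 4 by 5/11; eliminate column q from the other rows.
Row 2 update in column s1: -16/11 − (-2/11)·(-4/5) = -8/5.

-8/5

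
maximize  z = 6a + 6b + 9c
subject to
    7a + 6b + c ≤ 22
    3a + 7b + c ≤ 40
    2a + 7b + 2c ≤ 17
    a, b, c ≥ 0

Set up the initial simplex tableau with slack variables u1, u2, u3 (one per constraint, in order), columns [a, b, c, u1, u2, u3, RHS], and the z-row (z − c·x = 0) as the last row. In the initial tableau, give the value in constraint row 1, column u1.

Slack u1 belongs to constraint 1; its column is the unit vector e_1, so the entry in row 1 is 1.

1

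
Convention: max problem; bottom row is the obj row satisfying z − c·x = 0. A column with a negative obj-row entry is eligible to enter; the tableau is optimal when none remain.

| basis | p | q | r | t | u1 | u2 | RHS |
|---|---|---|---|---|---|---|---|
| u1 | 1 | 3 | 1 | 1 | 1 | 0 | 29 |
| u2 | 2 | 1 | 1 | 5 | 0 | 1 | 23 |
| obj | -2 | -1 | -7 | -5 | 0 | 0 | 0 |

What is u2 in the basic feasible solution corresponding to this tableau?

u2 is basic (row 2); its value is the RHS of that row, 23.

23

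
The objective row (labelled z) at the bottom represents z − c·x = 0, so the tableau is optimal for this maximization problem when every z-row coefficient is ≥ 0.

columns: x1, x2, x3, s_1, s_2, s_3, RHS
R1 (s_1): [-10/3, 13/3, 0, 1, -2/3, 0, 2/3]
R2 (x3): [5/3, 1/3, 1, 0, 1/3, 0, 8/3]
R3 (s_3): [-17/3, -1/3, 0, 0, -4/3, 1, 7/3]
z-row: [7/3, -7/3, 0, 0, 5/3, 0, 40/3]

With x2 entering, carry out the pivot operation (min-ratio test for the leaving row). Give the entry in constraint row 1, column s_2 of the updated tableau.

Ratio test on column x2 — row 1: (2/3)/(13/3) = 2/13; row 2: (8/3)/(1/3) = 8; row 3: entry -1/3 ≤ 0. Minimum is 2/13 at row 1 (s_1 leaves); pivot element 13/3.
Divide row 1 by 13/3; eliminate column x2 from the other rows.
In the new row 1, the s_2 entry is the old entry divided by the pivot: (-2/3)/(13/3) = -2/13.

-2/13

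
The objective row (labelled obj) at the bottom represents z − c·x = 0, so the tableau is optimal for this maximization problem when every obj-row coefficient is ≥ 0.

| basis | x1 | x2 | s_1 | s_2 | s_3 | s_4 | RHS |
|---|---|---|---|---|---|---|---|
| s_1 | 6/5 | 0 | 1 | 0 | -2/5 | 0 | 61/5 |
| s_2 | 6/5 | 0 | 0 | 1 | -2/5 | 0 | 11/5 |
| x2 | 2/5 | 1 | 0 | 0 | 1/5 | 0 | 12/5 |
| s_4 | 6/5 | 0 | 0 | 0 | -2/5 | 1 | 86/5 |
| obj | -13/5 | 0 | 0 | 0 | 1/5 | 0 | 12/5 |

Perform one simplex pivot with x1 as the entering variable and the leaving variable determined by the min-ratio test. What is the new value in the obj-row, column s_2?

Ratio test on column x1 — row 1: (61/5)/(6/5) = 61/6; row 2: (11/5)/(6/5) = 11/6; row 3: (12/5)/(2/5) = 6; row 4: (86/5)/(6/5) = 43/3. Minimum is 11/6 at row 2 (s_2 leaves); pivot element 6/5.
Divide row 2 by 6/5; eliminate column x1 from the other rows.
obj-row update in column s_2: 0 − (-13/5)·(5/6) = 13/6.

13/6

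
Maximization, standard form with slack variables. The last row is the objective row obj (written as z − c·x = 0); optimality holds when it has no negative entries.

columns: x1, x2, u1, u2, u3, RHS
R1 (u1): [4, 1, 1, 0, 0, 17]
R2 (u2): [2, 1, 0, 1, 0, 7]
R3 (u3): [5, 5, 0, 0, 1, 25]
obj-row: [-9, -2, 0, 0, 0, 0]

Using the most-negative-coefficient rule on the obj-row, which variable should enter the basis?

x1

Negative obj-row entries: x1: -9, x2: -2.
The most negative is -9 in column x1, so x1 enters.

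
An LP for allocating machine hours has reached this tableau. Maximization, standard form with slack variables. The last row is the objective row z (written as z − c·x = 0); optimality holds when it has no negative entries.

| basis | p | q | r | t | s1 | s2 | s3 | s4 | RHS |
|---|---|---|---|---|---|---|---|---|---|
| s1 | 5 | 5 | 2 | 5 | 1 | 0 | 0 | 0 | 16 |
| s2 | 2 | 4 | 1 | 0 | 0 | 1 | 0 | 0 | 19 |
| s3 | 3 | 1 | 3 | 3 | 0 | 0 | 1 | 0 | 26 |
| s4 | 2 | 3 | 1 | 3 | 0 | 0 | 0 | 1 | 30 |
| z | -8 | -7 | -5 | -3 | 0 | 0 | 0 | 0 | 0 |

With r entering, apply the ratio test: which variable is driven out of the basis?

s1

Column r entries and ratios — s1: 16/2 = 8; s2: 19/1 = 19; s3: 26/3 = 26/3; s4: 30/1 = 30.
Smallest ratio is 8 in the row of s1, so s1 leaves.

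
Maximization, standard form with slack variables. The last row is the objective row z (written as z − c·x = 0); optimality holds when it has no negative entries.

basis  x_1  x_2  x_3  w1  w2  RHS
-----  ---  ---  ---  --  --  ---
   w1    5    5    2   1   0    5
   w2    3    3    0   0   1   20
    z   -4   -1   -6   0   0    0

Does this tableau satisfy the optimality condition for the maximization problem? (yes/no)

no

The z-row has a negative entry -6 in column x_3, so it is not optimal.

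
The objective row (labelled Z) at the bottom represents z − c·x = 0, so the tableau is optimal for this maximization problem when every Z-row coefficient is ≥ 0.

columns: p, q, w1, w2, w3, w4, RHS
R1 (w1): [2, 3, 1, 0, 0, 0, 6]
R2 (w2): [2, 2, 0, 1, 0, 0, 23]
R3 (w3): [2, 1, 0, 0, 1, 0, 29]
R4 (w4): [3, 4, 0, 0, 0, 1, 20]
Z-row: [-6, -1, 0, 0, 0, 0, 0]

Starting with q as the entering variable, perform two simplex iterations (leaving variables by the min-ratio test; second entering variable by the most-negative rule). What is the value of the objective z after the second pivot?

18

Ratio test on column q — row 1: 6/3 = 2; row 2: 23/2 = 23/2; row 3: 29/1 = 29; row 4: 20/4 = 5. Minimum is 2 at row 1 (w1 leaves); pivot element 3.
Pivot on row 1; the Z-row RHS becomes 0 − (-1)·2 = 2.
Next entering variable (most negative Z-row entry -16/3): p.
Ratio test on column p — row 1: 2/(2/3) = 3; row 2: 19/(2/3) = 57/2; row 3: 27/(4/3) = 81/4; row 4: 12/(1/3) = 36. Minimum is 3 at row 1 (q leaves); pivot element 2/3.
After the second pivot the Z-row RHS is 2 − (-16/3)·3 = 18.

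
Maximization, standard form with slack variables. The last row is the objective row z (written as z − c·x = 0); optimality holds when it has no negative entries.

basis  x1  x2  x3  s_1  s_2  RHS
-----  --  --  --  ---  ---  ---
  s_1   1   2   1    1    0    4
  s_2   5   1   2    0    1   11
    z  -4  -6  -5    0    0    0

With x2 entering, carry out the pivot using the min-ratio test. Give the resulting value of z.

Ratio test on column x2 — row 1: 4/2 = 2; row 2: 11/1 = 11. Minimum is 2 at row 1 (s_1 leaves); pivot element 2.
Pivot on row 1; the z-row RHS becomes 0 − (-6)·2 = 12.

12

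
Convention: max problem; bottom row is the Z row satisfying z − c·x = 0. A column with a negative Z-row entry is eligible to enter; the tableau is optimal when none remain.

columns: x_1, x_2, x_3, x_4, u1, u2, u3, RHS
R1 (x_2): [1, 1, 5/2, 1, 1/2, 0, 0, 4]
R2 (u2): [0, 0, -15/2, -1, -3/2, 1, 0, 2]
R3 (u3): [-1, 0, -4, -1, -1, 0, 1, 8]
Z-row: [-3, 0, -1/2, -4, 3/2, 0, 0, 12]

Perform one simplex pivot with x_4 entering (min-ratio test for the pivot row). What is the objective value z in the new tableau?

Ratio test on column x_4 — row 1: 4/1 = 4; row 2: entry -1 ≤ 0; row 3: entry -1 ≤ 0. Minimum is 4 at row 1 (x_2 leaves); pivot element 1.
Pivot on row 1; the Z-row RHS becomes 12 − (-4)·4 = 28.

28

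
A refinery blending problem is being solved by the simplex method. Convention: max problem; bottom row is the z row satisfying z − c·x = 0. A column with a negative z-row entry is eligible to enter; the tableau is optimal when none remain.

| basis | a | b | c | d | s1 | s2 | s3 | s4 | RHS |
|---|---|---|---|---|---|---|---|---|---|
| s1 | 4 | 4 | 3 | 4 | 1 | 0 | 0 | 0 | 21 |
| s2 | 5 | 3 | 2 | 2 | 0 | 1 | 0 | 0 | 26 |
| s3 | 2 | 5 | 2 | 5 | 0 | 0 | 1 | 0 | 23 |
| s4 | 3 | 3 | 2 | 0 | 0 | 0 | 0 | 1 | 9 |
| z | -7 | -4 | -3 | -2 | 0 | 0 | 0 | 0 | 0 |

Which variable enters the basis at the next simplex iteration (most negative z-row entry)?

Negative z-row entries: a: -7, b: -4, c: -3, d: -2.
The most negative is -7 in column a, so a enters.

a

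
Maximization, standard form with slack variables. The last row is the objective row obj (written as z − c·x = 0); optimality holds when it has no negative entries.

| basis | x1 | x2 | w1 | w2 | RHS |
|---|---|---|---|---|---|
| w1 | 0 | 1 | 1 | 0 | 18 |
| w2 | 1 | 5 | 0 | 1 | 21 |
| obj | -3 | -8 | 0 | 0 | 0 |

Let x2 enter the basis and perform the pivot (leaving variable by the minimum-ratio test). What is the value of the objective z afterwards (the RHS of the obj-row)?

Ratio test on column x2 — row 1: 18/1 = 18; row 2: 21/5 = 21/5. Minimum is 21/5 at row 2 (w2 leaves); pivot element 5.
Pivot on row 2; the obj-row RHS becomes 0 − (-8)·(21/5) = 168/5.

168/5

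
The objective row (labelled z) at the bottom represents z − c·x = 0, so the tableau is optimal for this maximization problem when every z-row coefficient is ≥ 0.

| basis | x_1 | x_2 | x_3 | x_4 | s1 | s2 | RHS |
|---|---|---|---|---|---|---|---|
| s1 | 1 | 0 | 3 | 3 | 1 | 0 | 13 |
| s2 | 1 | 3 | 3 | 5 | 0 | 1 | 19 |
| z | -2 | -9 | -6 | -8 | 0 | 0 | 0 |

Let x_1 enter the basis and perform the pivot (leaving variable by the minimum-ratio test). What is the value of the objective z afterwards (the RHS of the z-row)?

Ratio test on column x_1 — row 1: 13/1 = 13; row 2: 19/1 = 19. Minimum is 13 at row 1 (s1 leaves); pivot element 1.
Pivot on row 1; the z-row RHS becomes 0 − (-2)·13 = 26.

26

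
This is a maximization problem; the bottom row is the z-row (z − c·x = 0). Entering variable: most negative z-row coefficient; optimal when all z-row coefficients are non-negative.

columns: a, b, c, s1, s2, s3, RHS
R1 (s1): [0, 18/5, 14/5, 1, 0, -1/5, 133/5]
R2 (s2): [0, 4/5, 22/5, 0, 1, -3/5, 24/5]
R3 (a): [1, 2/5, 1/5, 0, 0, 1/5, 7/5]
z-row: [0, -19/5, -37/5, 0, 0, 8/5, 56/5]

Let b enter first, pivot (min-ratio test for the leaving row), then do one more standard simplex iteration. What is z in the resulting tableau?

109/4

Ratio test on column b — row 1: (133/5)/(18/5) = 133/18; row 2: (24/5)/(4/5) = 6; row 3: (7/5)/(2/5) = 7/2. Minimum is 7/2 at row 3 (a leaves); pivot element 2/5.
Pivot on row 3; the z-row RHS becomes 56/5 − (-19/5)·(7/2) = 49/2.
Next entering variable (most negative z-row entry -11/2): c.
Ratio test on column c — row 1: 14/1 = 14; row 2: 2/4 = 1/2; row 3: (7/2)/(1/2) = 7. Minimum is 1/2 at row 2 (s2 leaves); pivot element 4.
After the second pivot the z-row RHS is 49/2 − (-11/2)·(1/2) = 109/4.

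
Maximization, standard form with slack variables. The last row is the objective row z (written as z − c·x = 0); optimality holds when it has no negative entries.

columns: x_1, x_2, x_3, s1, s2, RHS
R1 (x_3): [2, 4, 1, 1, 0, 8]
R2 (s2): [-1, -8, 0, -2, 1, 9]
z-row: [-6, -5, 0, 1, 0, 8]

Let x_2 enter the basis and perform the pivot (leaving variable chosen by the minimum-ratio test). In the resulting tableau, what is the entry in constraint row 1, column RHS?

2

Ratio test on column x_2 — row 1: 8/4 = 2; row 2: entry -8 ≤ 0. Minimum is 2 at row 1 (x_3 leaves); pivot element 4.
Divide row 1 by 4; eliminate column x_2 from the other rows.
In the new row 1, the RHS entry is the old entry divided by the pivot: 8/4 = 2.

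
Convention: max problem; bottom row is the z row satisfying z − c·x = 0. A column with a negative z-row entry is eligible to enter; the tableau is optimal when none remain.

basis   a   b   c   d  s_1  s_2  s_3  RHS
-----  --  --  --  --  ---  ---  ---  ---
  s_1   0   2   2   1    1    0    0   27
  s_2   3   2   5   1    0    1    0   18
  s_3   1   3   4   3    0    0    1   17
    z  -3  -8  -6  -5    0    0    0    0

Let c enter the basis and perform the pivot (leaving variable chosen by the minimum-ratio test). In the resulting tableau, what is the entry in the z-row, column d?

-19/5

Ratio test on column c — row 1: 27/2 = 27/2; row 2: 18/5 = 18/5; row 3: 17/4 = 17/4. Minimum is 18/5 at row 2 (s_2 leaves); pivot element 5.
Divide row 2 by 5; eliminate column c from the other rows.
z-row update in column d: -5 − (-6)·(1/5) = -19/5.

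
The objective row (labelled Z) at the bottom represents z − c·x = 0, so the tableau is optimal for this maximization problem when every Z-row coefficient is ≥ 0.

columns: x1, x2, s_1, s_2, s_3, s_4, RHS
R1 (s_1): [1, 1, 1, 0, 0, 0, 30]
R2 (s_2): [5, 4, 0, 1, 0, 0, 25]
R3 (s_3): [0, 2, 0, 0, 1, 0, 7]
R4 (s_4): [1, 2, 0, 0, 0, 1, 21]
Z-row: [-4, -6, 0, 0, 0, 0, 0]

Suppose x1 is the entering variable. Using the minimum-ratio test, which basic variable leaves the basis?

s_2

Column x1 entries and ratios — s_1: 30/1 = 30; s_2: 25/5 = 5; s_3: 0 ≤ 0, skip; s_4: 21/1 = 21.
Smallest ratio is 5 in the row of s_2, so s_2 leaves.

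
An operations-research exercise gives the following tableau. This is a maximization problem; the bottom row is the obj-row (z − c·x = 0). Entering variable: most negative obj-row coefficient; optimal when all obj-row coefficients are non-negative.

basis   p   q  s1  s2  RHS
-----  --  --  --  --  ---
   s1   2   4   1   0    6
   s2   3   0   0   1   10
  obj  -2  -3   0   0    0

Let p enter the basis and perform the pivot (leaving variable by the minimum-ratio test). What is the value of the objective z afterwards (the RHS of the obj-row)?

6

Ratio test on column p — row 1: 6/2 = 3; row 2: 10/3 = 10/3. Minimum is 3 at row 1 (s1 leaves); pivot element 2.
Pivot on row 1; the obj-row RHS becomes 0 − (-2)·3 = 6.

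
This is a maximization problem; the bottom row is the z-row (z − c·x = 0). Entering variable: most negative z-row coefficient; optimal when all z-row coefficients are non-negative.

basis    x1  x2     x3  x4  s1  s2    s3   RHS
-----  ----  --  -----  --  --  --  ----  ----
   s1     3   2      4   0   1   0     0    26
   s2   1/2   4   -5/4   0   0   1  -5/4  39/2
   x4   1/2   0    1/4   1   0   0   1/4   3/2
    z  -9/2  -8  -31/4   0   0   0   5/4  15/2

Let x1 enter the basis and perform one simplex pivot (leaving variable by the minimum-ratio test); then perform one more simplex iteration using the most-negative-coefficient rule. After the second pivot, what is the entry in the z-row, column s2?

2

Ratio test on column x1 — row 1: 26/3 = 26/3; row 2: (39/2)/(1/2) = 39; row 3: (3/2)/(1/2) = 3. Minimum is 3 at row 3 (x4 leaves); pivot element 1/2.
Divide row 3 by 1/2; eliminate column x1 from the other rows.
Second iteration: most negative z-row entry is -8 in column x2, so x2 enters.
Ratio test on column x2 — row 1: 17/2 = 17/2; row 2: 18/4 = 9/2; row 3: entry 0 ≤ 0. Minimum is 9/2 at row 2 (s2 leaves); pivot element 4.
Divide row 2 by 4; eliminate column x2 from the other rows.
After both pivots, the entry at the z-row, column s2 is 2.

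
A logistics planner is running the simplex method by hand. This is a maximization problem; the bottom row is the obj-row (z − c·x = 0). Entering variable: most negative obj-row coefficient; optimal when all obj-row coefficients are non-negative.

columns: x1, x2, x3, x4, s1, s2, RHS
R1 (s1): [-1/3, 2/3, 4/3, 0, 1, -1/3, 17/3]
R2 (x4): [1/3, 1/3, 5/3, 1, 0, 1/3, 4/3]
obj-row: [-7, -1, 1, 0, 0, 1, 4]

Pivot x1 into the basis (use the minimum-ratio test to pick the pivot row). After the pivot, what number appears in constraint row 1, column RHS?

Ratio test on column x1 — row 1: entry -1/3 ≤ 0; row 2: (4/3)/(1/3) = 4. Minimum is 4 at row 2 (x4 leaves); pivot element 1/3.
Divide row 2 by 1/3; eliminate column x1 from the other rows.
Row 1 update in column RHS: 17/3 − (-1/3)·4 = 7.

7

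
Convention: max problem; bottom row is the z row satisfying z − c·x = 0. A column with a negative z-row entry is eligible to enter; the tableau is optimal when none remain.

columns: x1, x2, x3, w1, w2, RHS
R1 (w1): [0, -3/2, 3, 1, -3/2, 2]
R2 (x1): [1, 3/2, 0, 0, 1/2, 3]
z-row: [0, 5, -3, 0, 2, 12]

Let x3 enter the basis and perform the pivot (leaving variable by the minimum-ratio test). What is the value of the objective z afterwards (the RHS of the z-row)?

Ratio test on column x3 — row 1: 2/3 = 2/3; row 2: entry 0 ≤ 0. Minimum is 2/3 at row 1 (w1 leaves); pivot element 3.
Pivot on row 1; the z-row RHS becomes 12 − (-3)·(2/3) = 14.

14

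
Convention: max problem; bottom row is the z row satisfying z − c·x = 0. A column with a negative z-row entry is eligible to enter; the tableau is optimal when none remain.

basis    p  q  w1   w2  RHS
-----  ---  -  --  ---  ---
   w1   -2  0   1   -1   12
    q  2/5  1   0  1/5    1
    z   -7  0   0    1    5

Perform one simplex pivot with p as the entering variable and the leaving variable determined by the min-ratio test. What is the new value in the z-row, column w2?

9/2

Ratio test on column p — row 1: entry -2 ≤ 0; row 2: 1/(2/5) = 5/2. Minimum is 5/2 at row 2 (q leaves); pivot element 2/5.
Divide row 2 by 2/5; eliminate column p from the other rows.
z-row update in column w2: 1 − (-7)·(1/2) = 9/2.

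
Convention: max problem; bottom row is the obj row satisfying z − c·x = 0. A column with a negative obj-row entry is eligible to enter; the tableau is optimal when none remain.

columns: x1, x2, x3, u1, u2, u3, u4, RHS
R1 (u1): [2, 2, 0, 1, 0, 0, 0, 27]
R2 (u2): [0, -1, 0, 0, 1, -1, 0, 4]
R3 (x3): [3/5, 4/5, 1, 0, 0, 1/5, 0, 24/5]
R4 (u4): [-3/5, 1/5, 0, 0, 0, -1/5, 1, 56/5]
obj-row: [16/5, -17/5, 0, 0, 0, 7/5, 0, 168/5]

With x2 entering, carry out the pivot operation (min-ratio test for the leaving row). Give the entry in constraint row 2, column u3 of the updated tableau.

-3/4

Ratio test on column x2 — row 1: 27/2 = 27/2; row 2: entry -1 ≤ 0; row 3: (24/5)/(4/5) = 6; row 4: (56/5)/(1/5) = 56. Minimum is 6 at row 3 (x3 leaves); pivot element 4/5.
Divide row 3 by 4/5; eliminate column x2 from the other rows.
Row 2 update in column u3: -1 − (-1)·(1/4) = -3/4.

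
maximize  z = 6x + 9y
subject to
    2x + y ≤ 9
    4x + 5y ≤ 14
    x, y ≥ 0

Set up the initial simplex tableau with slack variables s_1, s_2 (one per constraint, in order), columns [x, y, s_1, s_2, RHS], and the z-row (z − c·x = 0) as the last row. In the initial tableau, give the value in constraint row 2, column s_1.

0

Slack s_1 belongs to constraint 1; its column is the unit vector e_1, so the entry in row 2 is 0.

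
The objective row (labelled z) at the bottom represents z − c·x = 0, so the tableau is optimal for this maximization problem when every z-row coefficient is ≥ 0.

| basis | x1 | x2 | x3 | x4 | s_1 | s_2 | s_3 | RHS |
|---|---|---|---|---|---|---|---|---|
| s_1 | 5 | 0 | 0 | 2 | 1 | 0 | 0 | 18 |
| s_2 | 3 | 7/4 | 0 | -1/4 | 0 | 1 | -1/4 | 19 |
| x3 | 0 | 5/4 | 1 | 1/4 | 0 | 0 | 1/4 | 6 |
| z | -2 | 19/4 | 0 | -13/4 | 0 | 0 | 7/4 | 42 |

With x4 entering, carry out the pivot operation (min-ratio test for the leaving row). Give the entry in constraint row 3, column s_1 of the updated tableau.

-1/8

Ratio test on column x4 — row 1: 18/2 = 9; row 2: entry -1/4 ≤ 0; row 3: 6/(1/4) = 24. Minimum is 9 at row 1 (s_1 leaves); pivot element 2.
Divide row 1 by 2; eliminate column x4 from the other rows.
Row 3 update in column s_1: 0 − (1/4)·(1/2) = -1/8.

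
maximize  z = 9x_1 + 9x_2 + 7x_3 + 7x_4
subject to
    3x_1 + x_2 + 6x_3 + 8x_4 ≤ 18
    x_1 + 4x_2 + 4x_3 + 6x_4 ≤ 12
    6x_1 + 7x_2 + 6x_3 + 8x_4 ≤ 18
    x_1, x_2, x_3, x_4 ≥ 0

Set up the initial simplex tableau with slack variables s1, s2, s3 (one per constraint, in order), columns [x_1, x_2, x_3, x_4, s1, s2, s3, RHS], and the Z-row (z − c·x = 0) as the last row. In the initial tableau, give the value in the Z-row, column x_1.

The Z-row carries the negated objective coefficients: the x_1 entry is -9.

-9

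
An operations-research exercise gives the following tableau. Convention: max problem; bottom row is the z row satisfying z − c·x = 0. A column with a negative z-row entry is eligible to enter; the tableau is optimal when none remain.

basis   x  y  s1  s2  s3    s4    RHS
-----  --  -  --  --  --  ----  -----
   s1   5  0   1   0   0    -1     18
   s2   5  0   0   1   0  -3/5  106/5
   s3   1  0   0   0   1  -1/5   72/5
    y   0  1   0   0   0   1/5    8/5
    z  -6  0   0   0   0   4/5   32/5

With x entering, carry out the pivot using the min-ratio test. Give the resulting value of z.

Ratio test on column x — row 1: 18/5 = 18/5; row 2: (106/5)/5 = 106/25; row 3: (72/5)/1 = 72/5; row 4: entry 0 ≤ 0. Minimum is 18/5 at row 1 (s1 leaves); pivot element 5.
Pivot on row 1; the z-row RHS becomes 32/5 − (-6)·(18/5) = 28.

28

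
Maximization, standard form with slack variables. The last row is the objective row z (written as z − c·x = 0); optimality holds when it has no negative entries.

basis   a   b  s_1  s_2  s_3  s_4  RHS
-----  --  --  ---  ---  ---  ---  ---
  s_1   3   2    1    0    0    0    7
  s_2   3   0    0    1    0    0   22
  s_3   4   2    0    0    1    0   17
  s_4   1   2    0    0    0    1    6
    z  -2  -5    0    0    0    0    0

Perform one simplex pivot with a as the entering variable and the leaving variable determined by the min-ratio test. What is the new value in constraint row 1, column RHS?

7/3

Ratio test on column a — row 1: 7/3 = 7/3; row 2: 22/3 = 22/3; row 3: 17/4 = 17/4; row 4: 6/1 = 6. Minimum is 7/3 at row 1 (s_1 leaves); pivot element 3.
Divide row 1 by 3; eliminate column a from the other rows.
In the new row 1, the RHS entry is the old entry divided by the pivot: 7/3 = 7/3.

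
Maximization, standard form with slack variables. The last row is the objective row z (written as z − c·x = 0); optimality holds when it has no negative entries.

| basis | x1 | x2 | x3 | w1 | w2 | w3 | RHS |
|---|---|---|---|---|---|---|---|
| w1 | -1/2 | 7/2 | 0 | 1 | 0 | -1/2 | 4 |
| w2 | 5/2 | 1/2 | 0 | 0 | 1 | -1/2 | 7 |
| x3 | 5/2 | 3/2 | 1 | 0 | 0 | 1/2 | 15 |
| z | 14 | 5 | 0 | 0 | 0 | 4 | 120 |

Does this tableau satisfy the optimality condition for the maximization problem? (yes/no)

Every z-row coefficient is ≥ 0, so the tableau is optimal.

yes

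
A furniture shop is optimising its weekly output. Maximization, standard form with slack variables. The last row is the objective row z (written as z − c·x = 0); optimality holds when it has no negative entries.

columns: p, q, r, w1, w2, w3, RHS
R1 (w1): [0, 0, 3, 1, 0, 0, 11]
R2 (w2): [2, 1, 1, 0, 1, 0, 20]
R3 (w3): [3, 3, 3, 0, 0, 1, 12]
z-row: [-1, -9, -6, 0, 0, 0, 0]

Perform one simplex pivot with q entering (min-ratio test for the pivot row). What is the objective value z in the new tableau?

36

Ratio test on column q — row 1: entry 0 ≤ 0; row 2: 20/1 = 20; row 3: 12/3 = 4. Minimum is 4 at row 3 (w3 leaves); pivot element 3.
Pivot on row 3; the z-row RHS becomes 0 − (-9)·4 = 36.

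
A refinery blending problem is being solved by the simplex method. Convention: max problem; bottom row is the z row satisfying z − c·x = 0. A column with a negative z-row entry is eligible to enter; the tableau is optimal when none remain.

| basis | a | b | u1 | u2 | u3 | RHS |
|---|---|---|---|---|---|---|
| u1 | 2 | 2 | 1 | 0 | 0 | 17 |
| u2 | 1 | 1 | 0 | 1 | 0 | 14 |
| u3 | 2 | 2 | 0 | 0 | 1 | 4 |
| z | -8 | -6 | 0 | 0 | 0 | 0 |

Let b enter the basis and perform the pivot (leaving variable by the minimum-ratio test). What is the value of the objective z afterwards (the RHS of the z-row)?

12

Ratio test on column b — row 1: 17/2 = 17/2; row 2: 14/1 = 14; row 3: 4/2 = 2. Minimum is 2 at row 3 (u3 leaves); pivot element 2.
Pivot on row 3; the z-row RHS becomes 0 − (-6)·2 = 12.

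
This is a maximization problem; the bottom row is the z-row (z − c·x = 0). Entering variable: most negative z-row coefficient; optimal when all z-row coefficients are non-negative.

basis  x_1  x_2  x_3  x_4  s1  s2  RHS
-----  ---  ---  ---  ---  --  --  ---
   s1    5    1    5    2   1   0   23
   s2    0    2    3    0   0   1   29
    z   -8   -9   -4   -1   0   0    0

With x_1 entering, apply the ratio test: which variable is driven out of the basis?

s1

Column x_1 entries and ratios — s1: 23/5 = 23/5; s2: 0 ≤ 0, skip.
Smallest ratio is 23/5 in the row of s1, so s1 leaves.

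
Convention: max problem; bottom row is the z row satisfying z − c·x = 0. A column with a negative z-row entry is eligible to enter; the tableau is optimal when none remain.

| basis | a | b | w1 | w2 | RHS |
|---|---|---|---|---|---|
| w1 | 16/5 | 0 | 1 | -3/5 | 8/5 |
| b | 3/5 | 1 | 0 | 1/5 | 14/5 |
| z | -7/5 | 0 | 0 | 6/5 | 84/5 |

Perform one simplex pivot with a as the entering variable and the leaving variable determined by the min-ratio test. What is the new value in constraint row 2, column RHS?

Ratio test on column a — row 1: (8/5)/(16/5) = 1/2; row 2: (14/5)/(3/5) = 14/3. Minimum is 1/2 at row 1 (w1 leaves); pivot element 16/5.
Divide row 1 by 16/5; eliminate column a from the other rows.
Row 2 update in column RHS: 14/5 − (3/5)·(1/2) = 5/2.

5/2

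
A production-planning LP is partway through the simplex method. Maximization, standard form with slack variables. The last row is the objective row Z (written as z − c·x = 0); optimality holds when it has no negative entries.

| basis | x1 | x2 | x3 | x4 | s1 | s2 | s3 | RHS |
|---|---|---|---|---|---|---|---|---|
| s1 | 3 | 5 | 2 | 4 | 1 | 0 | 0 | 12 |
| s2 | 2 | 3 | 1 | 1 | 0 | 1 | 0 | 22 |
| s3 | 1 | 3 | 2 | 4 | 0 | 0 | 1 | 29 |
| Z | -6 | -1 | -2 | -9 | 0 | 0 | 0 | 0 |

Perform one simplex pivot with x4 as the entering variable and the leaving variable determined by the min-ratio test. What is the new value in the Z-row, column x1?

3/4

Ratio test on column x4 — row 1: 12/4 = 3; row 2: 22/1 = 22; row 3: 29/4 = 29/4. Minimum is 3 at row 1 (s1 leaves); pivot element 4.
Divide row 1 by 4; eliminate column x4 from the other rows.
Z-row update in column x1: -6 − (-9)·(3/4) = 3/4.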